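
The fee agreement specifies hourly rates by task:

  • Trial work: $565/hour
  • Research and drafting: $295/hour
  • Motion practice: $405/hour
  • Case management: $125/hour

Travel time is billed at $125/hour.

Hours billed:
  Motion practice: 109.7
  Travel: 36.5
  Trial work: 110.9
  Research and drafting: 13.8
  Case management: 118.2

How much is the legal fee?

Trial work: 110.9 × $565 = $62,658.50
Research and drafting: 13.8 × $295 = $4,071.00
Motion practice: 109.7 × $405 = $44,428.50
Case management: 118.2 × $125 = $14,775.00
Subtotal: $62,658.50 + $4,071.00 + $44,428.50 + $14,775.00 = $125,933.00
Travel: 36.5 × $125 = $4,562.50
Total: $125,933.00 + $4,562.50 = $130,495.50

$130,495.50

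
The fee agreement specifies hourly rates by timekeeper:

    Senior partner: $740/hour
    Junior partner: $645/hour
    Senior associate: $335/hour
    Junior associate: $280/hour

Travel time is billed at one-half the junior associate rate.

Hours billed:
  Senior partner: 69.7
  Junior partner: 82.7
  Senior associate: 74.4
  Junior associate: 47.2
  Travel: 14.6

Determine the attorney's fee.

$145,103.50

Senior partner: 69.7 × $740 = $51,578.00
Junior partner: 82.7 × $645 = $53,341.50
Senior associate: 74.4 × $335 = $24,924.00
Junior associate: 47.2 × $280 = $13,216.00
Subtotal: $51,578.00 + $53,341.50 + $24,924.00 + $13,216.00 = $143,059.50
Travel: 14.6 × ($280 ÷ 2) = 14.6 × $140.00 = $2,044.00
Total: $143,059.50 + $2,044.00 = $145,103.50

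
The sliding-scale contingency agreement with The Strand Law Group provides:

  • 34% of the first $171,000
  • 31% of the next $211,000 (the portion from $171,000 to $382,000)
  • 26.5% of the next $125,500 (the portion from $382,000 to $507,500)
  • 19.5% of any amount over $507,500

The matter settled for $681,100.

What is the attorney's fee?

First $171,000 at 34% = $58,140.00
Next $211,000 at 31% = $65,410.00
Next $125,500 at 26.5% = $33,257.50
Remaining $173,600 at 19.5% = $33,852.00
Fee: $58,140.00 + $65,410.00 + $33,257.50 + $33,852.00 = $190,659.50

$190,659.50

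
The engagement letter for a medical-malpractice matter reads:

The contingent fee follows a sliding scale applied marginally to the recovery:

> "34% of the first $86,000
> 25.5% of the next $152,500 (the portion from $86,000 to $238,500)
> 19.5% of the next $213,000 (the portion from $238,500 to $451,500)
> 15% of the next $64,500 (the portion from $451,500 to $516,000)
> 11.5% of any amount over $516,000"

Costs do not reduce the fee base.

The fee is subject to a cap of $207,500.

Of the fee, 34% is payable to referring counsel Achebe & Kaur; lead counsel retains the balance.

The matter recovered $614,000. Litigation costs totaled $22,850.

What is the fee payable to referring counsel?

$44,406.55

Fee base is the gross recovery, $614,000; costs are reimbursed separately.
First $86,000 at 34% = $29,240.00
Next $152,500 at 25.5% = $38,887.50
Next $213,000 at 19.5% = $41,535.00
Next $64,500 at 15% = $9,675.00
Remaining $98,000 at 11.5% = $11,270.00
Fee: $29,240.00 + $38,887.50 + $41,535.00 + $9,675.00 + $11,270.00 = $130,607.50
$130,607.50 is under the $207,500 cap.
Referral share: 34% of $130,607.50 = $44,406.55; lead counsel retains $130,607.50 − $44,406.55 = $86,200.95.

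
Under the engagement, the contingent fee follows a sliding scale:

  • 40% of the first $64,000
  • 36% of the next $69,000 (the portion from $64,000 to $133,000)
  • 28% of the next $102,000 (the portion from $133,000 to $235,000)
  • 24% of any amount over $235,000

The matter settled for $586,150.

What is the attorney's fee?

$163,276.00

First $64,000 at 40% = $25,600.00
Next $69,000 at 36% = $24,840.00
Next $102,000 at 28% = $28,560.00
Remaining $351,150 at 24% = $84,276.00
Fee: $25,600.00 + $24,840.00 + $28,560.00 + $84,276.00 = $163,276.00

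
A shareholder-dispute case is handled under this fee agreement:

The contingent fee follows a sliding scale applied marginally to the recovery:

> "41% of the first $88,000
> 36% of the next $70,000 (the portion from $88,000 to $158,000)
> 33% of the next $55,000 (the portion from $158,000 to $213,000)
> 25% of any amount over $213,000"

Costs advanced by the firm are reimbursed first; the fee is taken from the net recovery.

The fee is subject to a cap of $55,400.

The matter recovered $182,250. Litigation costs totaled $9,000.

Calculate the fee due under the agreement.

$55,400.00

Fee base (net of costs): $182,250 − $9,000 = $173,250
First $88,000 at 41% = $36,080.00
Next $70,000 at 36% = $25,200.00
Remaining $15,250 at 33% = $5,032.50
Fee: $36,080.00 + $25,200.00 + $5,032.50 = $66,312.50
$66,312.50 exceeds the $55,400 cap, so the fee is capped at $55,400.00.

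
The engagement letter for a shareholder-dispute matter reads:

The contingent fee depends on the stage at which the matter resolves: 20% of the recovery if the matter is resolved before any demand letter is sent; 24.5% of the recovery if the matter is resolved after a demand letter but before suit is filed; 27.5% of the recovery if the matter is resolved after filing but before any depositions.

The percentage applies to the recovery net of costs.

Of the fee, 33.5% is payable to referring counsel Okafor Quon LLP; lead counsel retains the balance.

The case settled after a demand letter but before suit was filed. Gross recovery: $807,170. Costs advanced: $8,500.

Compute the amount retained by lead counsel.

$130,123.31

Fee base (net of costs): $807,170 − $8,500 = $798,670
The matter settled after a demand letter but before suit was filed, so the 24.5% rate applies.
$798,670 × 24.5% = $195,674.15
Referral share: 33.5% of $195,674.15 = $65,550.84; lead counsel retains $195,674.15 − $65,550.84 = $130,123.31.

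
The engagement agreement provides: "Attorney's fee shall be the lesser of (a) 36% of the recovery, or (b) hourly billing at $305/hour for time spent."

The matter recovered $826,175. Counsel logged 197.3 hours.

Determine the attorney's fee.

(a) 36% of $826,175 = $297,423.00
(b) 197.3 × $305 = $60,176.50
The lesser is (b): $60,176.50.

$60,176.50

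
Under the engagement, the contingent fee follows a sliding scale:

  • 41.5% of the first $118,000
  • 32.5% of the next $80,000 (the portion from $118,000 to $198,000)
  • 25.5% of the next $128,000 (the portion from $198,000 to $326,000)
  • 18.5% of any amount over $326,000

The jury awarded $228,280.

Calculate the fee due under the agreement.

First $118,000 at 41.5% = $48,970.00
Next $80,000 at 32.5% = $26,000.00
Remaining $30,280 at 25.5% = $7,721.40
Fee: $48,970.00 + $26,000.00 + $7,721.40 = $82,691.40

$82,691.40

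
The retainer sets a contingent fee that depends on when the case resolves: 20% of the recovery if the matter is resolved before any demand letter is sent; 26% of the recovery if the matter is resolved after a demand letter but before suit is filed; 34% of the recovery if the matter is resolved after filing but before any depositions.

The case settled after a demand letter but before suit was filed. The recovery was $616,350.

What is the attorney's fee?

The matter settled after a demand letter but before suit was filed, so the 26% rate applies.
$616,350 × 26% = $160,251.00

$160,251.00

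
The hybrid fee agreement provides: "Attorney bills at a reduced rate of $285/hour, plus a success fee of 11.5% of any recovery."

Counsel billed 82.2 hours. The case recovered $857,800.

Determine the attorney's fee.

Hourly: 82.2 × $285 = $23,427.00
Success fee: 11.5% of $857,800 = $98,647.00
Total: $23,427.00 + $98,647.00 = $122,074.00

$122,074.00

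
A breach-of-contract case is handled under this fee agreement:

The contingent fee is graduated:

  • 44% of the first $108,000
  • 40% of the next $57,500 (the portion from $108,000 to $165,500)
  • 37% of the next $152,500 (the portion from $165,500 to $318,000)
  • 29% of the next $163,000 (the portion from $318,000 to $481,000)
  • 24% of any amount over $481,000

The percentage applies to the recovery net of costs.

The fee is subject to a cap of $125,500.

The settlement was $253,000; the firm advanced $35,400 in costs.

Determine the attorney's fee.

Fee base (net of costs): $253,000 − $35,400 = $217,600
First $108,000 at 44% = $47,520.00
Next $57,500 at 40% = $23,000.00
Remaining $52,100 at 37% = $19,277.00
Fee: $47,520.00 + $23,000.00 + $19,277.00 = $89,797.00
$89,797.00 is under the $125,500 cap.

$89,797.00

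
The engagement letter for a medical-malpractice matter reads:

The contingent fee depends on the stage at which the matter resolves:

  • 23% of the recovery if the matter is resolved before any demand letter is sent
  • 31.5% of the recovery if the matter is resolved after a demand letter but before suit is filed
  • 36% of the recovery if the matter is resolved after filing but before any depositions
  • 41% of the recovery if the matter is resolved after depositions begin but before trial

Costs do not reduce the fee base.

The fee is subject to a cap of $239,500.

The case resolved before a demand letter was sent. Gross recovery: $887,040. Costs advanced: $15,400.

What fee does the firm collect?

$204,019.20

Fee base is the gross recovery, $887,040; costs are reimbursed separately.
The matter resolved before a demand letter was sent, so the 23% rate applies.
$887,040 × 23% = $204,019.20
$204,019.20 is under the $239,500 cap.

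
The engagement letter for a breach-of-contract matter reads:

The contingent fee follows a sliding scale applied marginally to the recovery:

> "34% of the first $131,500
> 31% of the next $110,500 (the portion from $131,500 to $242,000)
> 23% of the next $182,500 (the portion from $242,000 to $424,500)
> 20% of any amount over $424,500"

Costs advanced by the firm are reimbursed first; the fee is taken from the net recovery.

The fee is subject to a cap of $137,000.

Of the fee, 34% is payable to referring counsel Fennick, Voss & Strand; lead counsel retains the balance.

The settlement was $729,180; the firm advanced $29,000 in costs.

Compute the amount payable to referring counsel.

Fee base (net of costs): $729,180 − $29,000 = $700,180
First $131,500 at 34% = $44,710.00
Next $110,500 at 31% = $34,255.00
Next $182,500 at 23% = $41,975.00
Remaining $275,680 at 20% = $55,136.00
Fee: $44,710.00 + $34,255.00 + $41,975.00 + $55,136.00 = $176,076.00
$176,076.00 exceeds the $137,000 cap, so the fee is capped at $137,000.00.
Referral share: 34% of $137,000.00 = $46,580.00; lead counsel retains $137,000.00 − $46,580.00 = $90,420.00.

$46,580.00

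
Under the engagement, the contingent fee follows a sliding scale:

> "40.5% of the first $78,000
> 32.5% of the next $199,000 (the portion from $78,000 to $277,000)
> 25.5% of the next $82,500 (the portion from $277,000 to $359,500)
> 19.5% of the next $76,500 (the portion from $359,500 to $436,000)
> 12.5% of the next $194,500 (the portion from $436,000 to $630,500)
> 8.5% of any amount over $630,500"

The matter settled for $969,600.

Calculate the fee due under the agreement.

First $78,000 at 40.5% = $31,590.00
Next $199,000 at 32.5% = $64,675.00
Next $82,500 at 25.5% = $21,037.50
Next $76,500 at 19.5% = $14,917.50
Next $194,500 at 12.5% = $24,312.50
Remaining $339,100 at 8.5% = $28,823.50
Fee: $31,590.00 + $64,675.00 + $21,037.50 + $14,917.50 + $24,312.50 + $28,823.50 = $185,356.00

$185,356.00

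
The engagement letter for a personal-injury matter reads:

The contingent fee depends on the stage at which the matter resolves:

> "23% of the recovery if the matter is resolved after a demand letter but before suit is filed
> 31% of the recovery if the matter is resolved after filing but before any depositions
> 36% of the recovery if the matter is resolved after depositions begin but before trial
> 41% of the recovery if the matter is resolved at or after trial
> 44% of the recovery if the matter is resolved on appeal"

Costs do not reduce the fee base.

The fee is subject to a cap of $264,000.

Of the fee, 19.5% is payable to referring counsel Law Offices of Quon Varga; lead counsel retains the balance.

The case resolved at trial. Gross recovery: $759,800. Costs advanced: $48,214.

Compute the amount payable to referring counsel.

$51,480.00

Fee base is the gross recovery, $759,800; costs are reimbursed separately.
The matter resolved at trial, so the 41% rate applies.
$759,800 × 41% = $311,518.00
$311,518.00 exceeds the $264,000 cap, so the fee is capped at $264,000.00.
Referral share: 19.5% of $264,000.00 = $51,480.00; lead counsel retains $264,000.00 − $51,480.00 = $212,520.00.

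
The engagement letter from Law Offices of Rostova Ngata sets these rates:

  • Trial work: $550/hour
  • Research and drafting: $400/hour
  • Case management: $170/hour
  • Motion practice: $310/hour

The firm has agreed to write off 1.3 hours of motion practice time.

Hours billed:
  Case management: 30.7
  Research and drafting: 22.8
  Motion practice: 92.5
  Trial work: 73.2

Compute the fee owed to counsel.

$82,871.00

Trial work: 73.2 × $550 = $40,260.00
Research and drafting: 22.8 × $400 = $9,120.00
Case management: 30.7 × $170 = $5,219.00
Motion practice: 92.5 × $310 = $28,675.00
Subtotal: $83,274.00
Write-off: 1.3 × $310 = $403.00
Total: $83,274.00 − $403.00 = $82,871.00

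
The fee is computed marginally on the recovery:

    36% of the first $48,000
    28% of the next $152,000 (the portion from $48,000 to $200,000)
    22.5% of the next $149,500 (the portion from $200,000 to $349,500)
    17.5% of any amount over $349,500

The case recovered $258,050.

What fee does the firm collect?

$72,901.25

First $48,000 at 36% = $17,280.00
Next $152,000 at 28% = $42,560.00
Remaining $58,050 at 22.5% = $13,061.25
Fee: $17,280.00 + $42,560.00 + $13,061.25 = $72,901.25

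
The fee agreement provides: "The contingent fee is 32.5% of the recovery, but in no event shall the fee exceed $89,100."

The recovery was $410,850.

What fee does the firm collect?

$89,100.00

32.5% of $410,850 = $133,526.25
That exceeds the $89,100 cap, so the fee is capped at $89,100.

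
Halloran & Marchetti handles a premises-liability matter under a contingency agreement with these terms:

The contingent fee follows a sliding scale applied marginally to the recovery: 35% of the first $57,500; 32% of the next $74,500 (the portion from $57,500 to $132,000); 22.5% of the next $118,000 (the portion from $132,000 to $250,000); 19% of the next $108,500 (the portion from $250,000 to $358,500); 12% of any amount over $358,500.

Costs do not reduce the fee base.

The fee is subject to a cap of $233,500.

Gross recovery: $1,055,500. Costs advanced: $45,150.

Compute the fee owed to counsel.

Fee base is the gross recovery, $1,055,500; costs are reimbursed separately.
First $57,500 at 35% = $20,125.00
Next $74,500 at 32% = $23,840.00
Next $118,000 at 22.5% = $26,550.00
Next $108,500 at 19% = $20,615.00
Remaining $697,000 at 12% = $83,640.00
Fee: $20,125.00 + $23,840.00 + $26,550.00 + $20,615.00 + $83,640.00 = $174,770.00
$174,770.00 is under the $233,500 cap.

$174,770.00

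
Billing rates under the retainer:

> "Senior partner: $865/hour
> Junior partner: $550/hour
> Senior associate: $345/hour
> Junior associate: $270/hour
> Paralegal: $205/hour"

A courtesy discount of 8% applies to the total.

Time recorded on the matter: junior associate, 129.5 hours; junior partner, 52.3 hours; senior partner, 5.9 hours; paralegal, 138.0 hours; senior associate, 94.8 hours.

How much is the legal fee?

Senior partner: 5.9 × $865 = $5,103.50
Junior partner: 52.3 × $550 = $28,765.00
Senior associate: 94.8 × $345 = $32,706.00
Junior associate: 129.5 × $270 = $34,965.00
Paralegal: 138.0 × $205 = $28,290.00
Subtotal: $129,829.50
Less 8% discount: −$10,386.36
Total: $129,829.50 − $10,386.36 = $119,443.14

$119,443.14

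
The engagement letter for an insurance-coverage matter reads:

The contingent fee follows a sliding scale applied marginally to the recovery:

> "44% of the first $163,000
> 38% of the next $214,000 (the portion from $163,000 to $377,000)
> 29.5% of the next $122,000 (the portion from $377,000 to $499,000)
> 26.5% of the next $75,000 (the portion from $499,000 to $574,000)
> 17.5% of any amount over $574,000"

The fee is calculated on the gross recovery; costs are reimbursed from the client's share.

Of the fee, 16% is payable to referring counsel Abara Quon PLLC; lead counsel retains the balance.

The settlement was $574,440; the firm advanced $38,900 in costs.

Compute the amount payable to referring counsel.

$33,437.12

Fee base is the gross recovery, $574,440; costs are reimbursed separately.
First $163,000 at 44% = $71,720.00
Next $214,000 at 38% = $81,320.00
Next $122,000 at 29.5% = $35,990.00
Next $75,000 at 26.5% = $19,875.00
Remaining $440 at 17.5% = $77.00
Fee: $71,720.00 + $81,320.00 + $35,990.00 + $19,875.00 + $77.00 = $208,982.00
Referral share: 16% of $208,982.00 = $33,437.12; lead counsel retains $208,982.00 − $33,437.12 = $175,544.88.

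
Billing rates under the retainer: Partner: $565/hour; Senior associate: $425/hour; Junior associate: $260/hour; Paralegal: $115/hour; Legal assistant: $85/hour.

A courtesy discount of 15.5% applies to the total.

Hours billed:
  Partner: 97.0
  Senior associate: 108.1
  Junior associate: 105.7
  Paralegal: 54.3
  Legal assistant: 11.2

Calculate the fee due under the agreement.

$114,434.97

Partner: 97.0 × $565 = $54,805.00
Senior associate: 108.1 × $425 = $45,942.50
Junior associate: 105.7 × $260 = $27,482.00
Paralegal: 54.3 × $115 = $6,244.50
Legal assistant: 11.2 × $85 = $952.00
Subtotal: $135,426.00
Less 15.5% discount: −$20,991.03
Total: $135,426.00 − $20,991.03 = $114,434.97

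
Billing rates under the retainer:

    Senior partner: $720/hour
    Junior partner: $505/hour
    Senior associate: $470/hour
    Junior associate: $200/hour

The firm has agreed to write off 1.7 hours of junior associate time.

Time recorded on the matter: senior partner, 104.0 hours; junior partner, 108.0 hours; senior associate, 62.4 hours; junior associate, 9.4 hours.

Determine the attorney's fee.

Senior partner: 104.0 × $720 = $74,880.00
Junior partner: 108.0 × $505 = $54,540.00
Senior associate: 62.4 × $470 = $29,328.00
Junior associate: 9.4 × $200 = $1,880.00
Subtotal: $160,628.00
Write-off: 1.7 × $200 = $340.00
Total: $160,628.00 − $340.00 = $160,288.00

$160,288.00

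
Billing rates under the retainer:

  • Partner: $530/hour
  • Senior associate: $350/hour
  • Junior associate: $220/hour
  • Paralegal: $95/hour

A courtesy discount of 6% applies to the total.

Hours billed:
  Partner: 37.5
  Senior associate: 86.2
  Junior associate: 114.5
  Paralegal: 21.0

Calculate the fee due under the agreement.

Partner: 37.5 × $530 = $19,875.00
Senior associate: 86.2 × $350 = $30,170.00
Junior associate: 114.5 × $220 = $25,190.00
Paralegal: 21.0 × $95 = $1,995.00
Subtotal: $77,230.00
Less 6% discount: −$4,633.80
Total: $77,230.00 − $4,633.80 = $72,596.20

$72,596.20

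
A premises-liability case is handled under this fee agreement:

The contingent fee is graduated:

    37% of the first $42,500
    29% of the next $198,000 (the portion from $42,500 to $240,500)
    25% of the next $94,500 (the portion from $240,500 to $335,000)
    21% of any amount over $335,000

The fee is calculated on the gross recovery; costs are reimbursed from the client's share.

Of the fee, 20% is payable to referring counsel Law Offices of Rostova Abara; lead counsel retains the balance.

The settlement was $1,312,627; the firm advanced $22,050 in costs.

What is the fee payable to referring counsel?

$60,414.33

Fee base is the gross recovery, $1,312,627; costs are reimbursed separately.
First $42,500 at 37% = $15,725.00
Next $198,000 at 29% = $57,420.00
Next $94,500 at 25% = $23,625.00
Remaining $977,627 at 21% = $205,301.67
Fee: $15,725.00 + $57,420.00 + $23,625.00 + $205,301.67 = $302,071.67
Referral share: 20% of $302,071.67 = $60,414.33; lead counsel retains $302,071.67 − $60,414.33 = $241,657.34.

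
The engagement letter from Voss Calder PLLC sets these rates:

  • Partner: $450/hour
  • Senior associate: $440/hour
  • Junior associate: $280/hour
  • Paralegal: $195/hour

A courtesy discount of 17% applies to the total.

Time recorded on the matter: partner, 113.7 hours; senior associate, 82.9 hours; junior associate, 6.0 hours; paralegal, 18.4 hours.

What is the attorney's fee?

$77,114.47

Partner: 113.7 × $450 = $51,165.00
Senior associate: 82.9 × $440 = $36,476.00
Junior associate: 6.0 × $280 = $1,680.00
Paralegal: 18.4 × $195 = $3,588.00
Subtotal: $92,909.00
Less 17% discount: −$15,794.53
Total: $92,909.00 − $15,794.53 = $77,114.47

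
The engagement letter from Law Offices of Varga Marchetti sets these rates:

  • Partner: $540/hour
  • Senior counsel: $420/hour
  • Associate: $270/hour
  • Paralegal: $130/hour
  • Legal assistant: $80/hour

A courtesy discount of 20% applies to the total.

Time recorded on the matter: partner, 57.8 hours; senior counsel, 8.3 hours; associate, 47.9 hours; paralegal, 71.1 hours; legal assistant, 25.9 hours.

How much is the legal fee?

Partner: 57.8 × $540 = $31,212.00
Senior counsel: 8.3 × $420 = $3,486.00
Associate: 47.9 × $270 = $12,933.00
Paralegal: 71.1 × $130 = $9,243.00
Legal assistant: 25.9 × $80 = $2,072.00
Subtotal: $58,946.00
Less 20% discount: −$11,789.20
Total: $58,946.00 − $11,789.20 = $47,156.80

$47,156.80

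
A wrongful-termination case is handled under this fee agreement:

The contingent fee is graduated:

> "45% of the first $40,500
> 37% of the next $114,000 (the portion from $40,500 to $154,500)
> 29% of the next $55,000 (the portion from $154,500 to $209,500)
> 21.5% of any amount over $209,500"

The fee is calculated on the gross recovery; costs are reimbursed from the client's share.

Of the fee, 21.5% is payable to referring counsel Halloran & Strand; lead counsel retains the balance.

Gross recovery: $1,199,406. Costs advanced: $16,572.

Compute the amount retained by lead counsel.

Fee base is the gross recovery, $1,199,406; costs are reimbursed separately.
First $40,500 at 45% = $18,225.00
Next $114,000 at 37% = $42,180.00
Next $55,000 at 29% = $15,950.00
Remaining $989,906 at 21.5% = $212,829.79
Fee: $18,225.00 + $42,180.00 + $15,950.00 + $212,829.79 = $289,184.79
Referral share: 21.5% of $289,184.79 = $62,174.73; lead counsel retains $289,184.79 − $62,174.73 = $227,010.06.

$227,010.06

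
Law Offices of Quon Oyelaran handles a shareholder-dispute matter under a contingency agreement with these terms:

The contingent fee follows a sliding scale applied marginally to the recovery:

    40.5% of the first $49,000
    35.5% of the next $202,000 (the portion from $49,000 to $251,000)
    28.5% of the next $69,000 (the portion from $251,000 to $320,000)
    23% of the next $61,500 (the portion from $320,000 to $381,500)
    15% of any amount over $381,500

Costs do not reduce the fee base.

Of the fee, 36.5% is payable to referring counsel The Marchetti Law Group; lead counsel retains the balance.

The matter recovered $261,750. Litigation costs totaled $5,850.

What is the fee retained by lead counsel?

Fee base is the gross recovery, $261,750; costs are reimbursed separately.
First $49,000 at 40.5% = $19,845.00
Next $202,000 at 35.5% = $71,710.00
Remaining $10,750 at 28.5% = $3,063.75
Fee: $19,845.00 + $71,710.00 + $3,063.75 = $94,618.75
Referral share: 36.5% of $94,618.75 = $34,535.84; lead counsel retains $94,618.75 − $34,535.84 = $60,082.91.

$60,082.91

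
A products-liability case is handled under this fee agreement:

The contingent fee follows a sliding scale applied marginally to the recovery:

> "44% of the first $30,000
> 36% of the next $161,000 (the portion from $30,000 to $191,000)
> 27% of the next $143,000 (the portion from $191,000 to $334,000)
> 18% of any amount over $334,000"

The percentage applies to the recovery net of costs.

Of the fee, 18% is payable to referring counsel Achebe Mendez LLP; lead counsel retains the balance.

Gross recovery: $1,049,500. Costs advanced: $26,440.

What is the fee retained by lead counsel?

Fee base (net of costs): $1,049,500 − $26,440 = $1,023,060
First $30,000 at 44% = $13,200.00
Next $161,000 at 36% = $57,960.00
Next $143,000 at 27% = $38,610.00
Remaining $689,060 at 18% = $124,030.80
Fee: $13,200.00 + $57,960.00 + $38,610.00 + $124,030.80 = $233,800.80
Referral share: 18% of $233,800.80 = $42,084.14; lead counsel retains $233,800.80 − $42,084.14 = $191,716.66.

$191,716.66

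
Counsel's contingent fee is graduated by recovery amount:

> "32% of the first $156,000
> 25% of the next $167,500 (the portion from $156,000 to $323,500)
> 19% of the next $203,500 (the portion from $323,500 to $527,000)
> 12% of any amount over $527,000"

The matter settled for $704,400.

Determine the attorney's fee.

First $156,000 at 32% = $49,920.00
Next $167,500 at 25% = $41,875.00
Next $203,500 at 19% = $38,665.00
Remaining $177,400 at 12% = $21,288.00
Fee: $49,920.00 + $41,875.00 + $38,665.00 + $21,288.00 = $151,748.00

$151,748.00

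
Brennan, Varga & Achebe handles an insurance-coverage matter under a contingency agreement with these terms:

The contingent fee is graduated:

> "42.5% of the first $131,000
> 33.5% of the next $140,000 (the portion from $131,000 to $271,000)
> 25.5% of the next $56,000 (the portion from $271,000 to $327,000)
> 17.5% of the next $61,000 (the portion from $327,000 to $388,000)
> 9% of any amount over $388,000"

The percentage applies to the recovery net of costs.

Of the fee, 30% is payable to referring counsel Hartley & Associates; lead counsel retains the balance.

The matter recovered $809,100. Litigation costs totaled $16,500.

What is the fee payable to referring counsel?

Fee base (net of costs): $809,100 − $16,500 = $792,600
First $131,000 at 42.5% = $55,675.00
Next $140,000 at 33.5% = $46,900.00
Next $56,000 at 25.5% = $14,280.00
Next $61,000 at 17.5% = $10,675.00
Remaining $404,600 at 9% = $36,414.00
Fee: $55,675.00 + $46,900.00 + $14,280.00 + $10,675.00 + $36,414.00 = $163,944.00
Referral share: 30% of $163,944.00 = $49,183.20; lead counsel retains $163,944.00 − $49,183.20 = $114,760.80.

$49,183.20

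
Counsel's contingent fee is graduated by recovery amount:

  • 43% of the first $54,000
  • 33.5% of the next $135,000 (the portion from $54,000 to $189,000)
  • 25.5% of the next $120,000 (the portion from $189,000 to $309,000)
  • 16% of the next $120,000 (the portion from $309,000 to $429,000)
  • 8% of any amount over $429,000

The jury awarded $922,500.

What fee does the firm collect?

First $54,000 at 43% = $23,220.00
Next $135,000 at 33.5% = $45,225.00
Next $120,000 at 25.5% = $30,600.00
Next $120,000 at 16% = $19,200.00
Remaining $493,500 at 8% = $39,480.00
Fee: $23,220.00 + $45,225.00 + $30,600.00 + $19,200.00 + $39,480.00 = $157,725.00

$157,725.00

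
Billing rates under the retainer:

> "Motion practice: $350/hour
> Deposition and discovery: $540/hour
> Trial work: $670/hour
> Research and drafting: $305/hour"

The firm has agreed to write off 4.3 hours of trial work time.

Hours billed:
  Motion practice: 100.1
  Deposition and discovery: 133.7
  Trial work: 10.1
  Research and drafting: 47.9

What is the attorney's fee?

$125,728.50

Motion practice: 100.1 × $350 = $35,035.00
Deposition and discovery: 133.7 × $540 = $72,198.00
Trial work: 10.1 × $670 = $6,767.00
Research and drafting: 47.9 × $305 = $14,609.50
Subtotal: $128,609.50
Write-off: 4.3 × $670 = $2,881.00
Total: $128,609.50 − $2,881.00 = $125,728.50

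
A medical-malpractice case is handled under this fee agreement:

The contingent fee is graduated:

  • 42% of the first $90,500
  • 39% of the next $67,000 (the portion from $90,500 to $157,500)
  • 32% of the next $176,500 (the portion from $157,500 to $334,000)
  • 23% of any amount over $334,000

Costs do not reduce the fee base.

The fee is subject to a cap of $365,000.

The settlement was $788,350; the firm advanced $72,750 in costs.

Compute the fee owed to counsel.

Fee base is the gross recovery, $788,350; costs are reimbursed separately.
First $90,500 at 42% = $38,010.00
Next $67,000 at 39% = $26,130.00
Next $176,500 at 32% = $56,480.00
Remaining $454,350 at 23% = $104,500.50
Fee: $38,010.00 + $26,130.00 + $56,480.00 + $104,500.50 = $225,120.50
$225,120.50 is under the $365,000 cap.

$225,120.50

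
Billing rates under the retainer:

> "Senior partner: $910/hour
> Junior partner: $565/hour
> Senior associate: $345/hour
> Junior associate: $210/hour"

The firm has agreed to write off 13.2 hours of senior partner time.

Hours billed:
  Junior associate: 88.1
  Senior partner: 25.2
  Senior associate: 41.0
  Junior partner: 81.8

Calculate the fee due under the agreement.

Senior partner: 25.2 × $910 = $22,932.00
Junior partner: 81.8 × $565 = $46,217.00
Senior associate: 41.0 × $345 = $14,145.00
Junior associate: 88.1 × $210 = $18,501.00
Subtotal: $101,795.00
Write-off: 13.2 × $910 = $12,012.00
Total: $101,795.00 − $12,012.00 = $89,783.00

$89,783.00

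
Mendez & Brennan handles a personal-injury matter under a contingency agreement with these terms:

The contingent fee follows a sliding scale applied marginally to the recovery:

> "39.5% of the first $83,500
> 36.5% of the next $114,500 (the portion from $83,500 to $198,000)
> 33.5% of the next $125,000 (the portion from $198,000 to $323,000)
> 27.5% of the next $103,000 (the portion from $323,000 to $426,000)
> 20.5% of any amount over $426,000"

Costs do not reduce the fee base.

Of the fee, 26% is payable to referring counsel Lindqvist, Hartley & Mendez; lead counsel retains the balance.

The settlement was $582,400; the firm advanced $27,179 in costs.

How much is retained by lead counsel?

Fee base is the gross recovery, $582,400; costs are reimbursed separately.
First $83,500 at 39.5% = $32,982.50
Next $114,500 at 36.5% = $41,792.50
Next $125,000 at 33.5% = $41,875.00
Next $103,000 at 27.5% = $28,325.00
Remaining $156,400 at 20.5% = $32,062.00
Fee: $32,982.50 + $41,792.50 + $41,875.00 + $28,325.00 + $32,062.00 = $177,037.00
Referral share: 26% of $177,037.00 = $46,029.62; lead counsel retains $177,037.00 − $46,029.62 = $131,007.38.

$131,007.38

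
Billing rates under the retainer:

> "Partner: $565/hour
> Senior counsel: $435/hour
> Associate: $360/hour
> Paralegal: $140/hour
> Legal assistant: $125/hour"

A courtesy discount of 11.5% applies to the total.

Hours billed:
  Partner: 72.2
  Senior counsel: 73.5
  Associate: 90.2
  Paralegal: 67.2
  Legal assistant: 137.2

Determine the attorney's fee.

$116,639.02

Partner: 72.2 × $565 = $40,793.00
Senior counsel: 73.5 × $435 = $31,972.50
Associate: 90.2 × $360 = $32,472.00
Paralegal: 67.2 × $140 = $9,408.00
Legal assistant: 137.2 × $125 = $17,150.00
Subtotal: $131,795.50
Less 11.5% discount: −$15,156.48
Total: $131,795.50 − $15,156.48 = $116,639.02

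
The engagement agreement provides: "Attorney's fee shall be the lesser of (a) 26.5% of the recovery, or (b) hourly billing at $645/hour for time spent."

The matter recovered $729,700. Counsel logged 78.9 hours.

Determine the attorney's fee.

(a) 26.5% of $729,700 = $193,370.50
(b) 78.9 × $645 = $50,890.50
The lesser is (b): $50,890.50.

$50,890.50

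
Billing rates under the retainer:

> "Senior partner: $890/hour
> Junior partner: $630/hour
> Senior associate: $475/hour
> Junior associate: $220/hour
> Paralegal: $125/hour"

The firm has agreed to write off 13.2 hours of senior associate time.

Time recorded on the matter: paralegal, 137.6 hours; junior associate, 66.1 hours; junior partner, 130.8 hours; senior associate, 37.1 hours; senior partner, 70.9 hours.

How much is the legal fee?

Senior partner: 70.9 × $890 = $63,101.00
Junior partner: 130.8 × $630 = $82,404.00
Senior associate: 37.1 × $475 = $17,622.50
Junior associate: 66.1 × $220 = $14,542.00
Paralegal: 137.6 × $125 = $17,200.00
Subtotal: $194,869.50
Write-off: 13.2 × $475 = $6,270.00
Total: $194,869.50 − $6,270.00 = $188,599.50

$188,599.50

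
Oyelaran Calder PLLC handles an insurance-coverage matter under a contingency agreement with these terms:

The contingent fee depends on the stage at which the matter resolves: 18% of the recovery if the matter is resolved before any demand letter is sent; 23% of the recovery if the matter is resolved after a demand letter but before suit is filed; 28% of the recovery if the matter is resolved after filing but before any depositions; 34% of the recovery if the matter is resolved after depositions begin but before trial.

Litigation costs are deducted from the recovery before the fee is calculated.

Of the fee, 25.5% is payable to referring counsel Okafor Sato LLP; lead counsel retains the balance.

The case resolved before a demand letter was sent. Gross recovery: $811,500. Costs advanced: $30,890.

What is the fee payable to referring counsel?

Fee base (net of costs): $811,500 − $30,890 = $780,610
The matter resolved before a demand letter was sent, so the 18% rate applies.
$780,610 × 18% = $140,509.80
Referral share: 25.5% of $140,509.80 = $35,830.00; lead counsel retains $140,509.80 − $35,830.00 = $104,679.80.

$35,830.00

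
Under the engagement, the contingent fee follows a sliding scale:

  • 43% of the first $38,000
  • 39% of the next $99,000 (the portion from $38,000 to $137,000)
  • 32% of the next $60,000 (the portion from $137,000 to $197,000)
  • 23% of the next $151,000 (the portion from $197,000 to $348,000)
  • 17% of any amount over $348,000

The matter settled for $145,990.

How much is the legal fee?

$57,826.80

First $38,000 at 43% = $16,340.00
Next $99,000 at 39% = $38,610.00
Remaining $8,990 at 32% = $2,876.80
Fee: $16,340.00 + $38,610.00 + $2,876.80 = $57,826.80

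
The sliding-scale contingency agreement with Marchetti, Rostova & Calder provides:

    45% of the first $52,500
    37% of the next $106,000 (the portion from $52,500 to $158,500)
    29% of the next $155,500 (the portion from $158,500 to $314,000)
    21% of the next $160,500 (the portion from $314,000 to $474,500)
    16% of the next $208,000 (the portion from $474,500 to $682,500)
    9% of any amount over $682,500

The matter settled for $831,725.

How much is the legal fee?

$188,355.25

First $52,500 at 45% = $23,625.00
Next $106,000 at 37% = $39,220.00
Next $155,500 at 29% = $45,095.00
Next $160,500 at 21% = $33,705.00
Next $208,000 at 16% = $33,280.00
Remaining $149,225 at 9% = $13,430.25
Fee: $23,625.00 + $39,220.00 + $45,095.00 + $33,705.00 + $33,280.00 + $13,430.25 = $188,355.25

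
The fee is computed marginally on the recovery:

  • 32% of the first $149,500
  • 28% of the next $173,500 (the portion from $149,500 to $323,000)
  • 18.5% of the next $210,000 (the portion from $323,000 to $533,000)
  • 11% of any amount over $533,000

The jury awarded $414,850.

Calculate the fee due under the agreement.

$113,412.25

First $149,500 at 32% = $47,840.00
Next $173,500 at 28% = $48,580.00
Remaining $91,850 at 18.5% = $16,992.25
Fee: $47,840.00 + $48,580.00 + $16,992.25 = $113,412.25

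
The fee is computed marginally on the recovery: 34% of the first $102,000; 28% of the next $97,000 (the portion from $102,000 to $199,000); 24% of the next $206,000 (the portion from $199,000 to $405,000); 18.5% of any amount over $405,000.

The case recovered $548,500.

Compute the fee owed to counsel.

$137,827.50

First $102,000 at 34% = $34,680.00
Next $97,000 at 28% = $27,160.00
Next $206,000 at 24% = $49,440.00
Remaining $143,500 at 18.5% = $26,547.50
Fee: $34,680.00 + $27,160.00 + $49,440.00 + $26,547.50 = $137,827.50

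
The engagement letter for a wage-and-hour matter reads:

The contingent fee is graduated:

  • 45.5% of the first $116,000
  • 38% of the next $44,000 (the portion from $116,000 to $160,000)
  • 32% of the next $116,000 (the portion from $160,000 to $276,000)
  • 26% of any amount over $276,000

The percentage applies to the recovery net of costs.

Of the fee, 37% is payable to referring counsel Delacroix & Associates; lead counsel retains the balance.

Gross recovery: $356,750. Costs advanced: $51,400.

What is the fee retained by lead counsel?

$71,978.13

Fee base (net of costs): $356,750 − $51,400 = $305,350
First $116,000 at 45.5% = $52,780.00
Next $44,000 at 38% = $16,720.00
Next $116,000 at 32% = $37,120.00
Remaining $29,350 at 26% = $7,631.00
Fee: $52,780.00 + $16,720.00 + $37,120.00 + $7,631.00 = $114,251.00
Referral share: 37% of $114,251.00 = $42,272.87; lead counsel retains $114,251.00 − $42,272.87 = $71,978.13.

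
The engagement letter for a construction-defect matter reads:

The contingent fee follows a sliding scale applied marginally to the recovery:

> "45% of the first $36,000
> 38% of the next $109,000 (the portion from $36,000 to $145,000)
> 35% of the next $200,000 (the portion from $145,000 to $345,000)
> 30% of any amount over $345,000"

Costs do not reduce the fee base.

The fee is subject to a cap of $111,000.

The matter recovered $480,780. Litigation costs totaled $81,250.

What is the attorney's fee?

$111,000.00

Fee base is the gross recovery, $480,780; costs are reimbursed separately.
First $36,000 at 45% = $16,200.00
Next $109,000 at 38% = $41,420.00
Next $200,000 at 35% = $70,000.00
Remaining $135,780 at 30% = $40,734.00
Fee: $16,200.00 + $41,420.00 + $70,000.00 + $40,734.00 = $168,354.00
$168,354.00 exceeds the $111,000 cap, so the fee is capped at $111,000.00.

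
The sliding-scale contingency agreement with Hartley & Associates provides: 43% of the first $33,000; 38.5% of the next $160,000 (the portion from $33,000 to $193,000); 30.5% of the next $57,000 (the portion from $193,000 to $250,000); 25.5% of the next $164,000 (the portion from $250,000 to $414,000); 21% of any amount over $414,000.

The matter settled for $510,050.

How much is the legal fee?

$155,165.50

First $33,000 at 43% = $14,190.00
Next $160,000 at 38.5% = $61,600.00
Next $57,000 at 30.5% = $17,385.00
Next $164,000 at 25.5% = $41,820.00
Remaining $96,050 at 21% = $20,170.50
Fee: $14,190.00 + $61,600.00 + $17,385.00 + $41,820.00 + $20,170.50 = $155,165.50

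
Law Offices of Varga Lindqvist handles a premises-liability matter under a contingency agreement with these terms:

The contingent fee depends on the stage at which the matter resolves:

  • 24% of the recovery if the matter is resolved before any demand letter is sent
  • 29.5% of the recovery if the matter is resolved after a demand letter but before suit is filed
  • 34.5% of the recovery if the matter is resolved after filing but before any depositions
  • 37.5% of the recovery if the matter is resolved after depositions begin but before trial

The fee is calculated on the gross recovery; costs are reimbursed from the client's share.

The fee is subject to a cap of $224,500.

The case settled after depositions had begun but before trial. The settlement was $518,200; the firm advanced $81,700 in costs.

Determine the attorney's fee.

Fee base is the gross recovery, $518,200; costs are reimbursed separately.
The matter settled after depositions had begun but before trial, so the 37.5% rate applies.
$518,200 × 37.5% = $194,325.00
$194,325.00 is under the $224,500 cap.

$194,325.00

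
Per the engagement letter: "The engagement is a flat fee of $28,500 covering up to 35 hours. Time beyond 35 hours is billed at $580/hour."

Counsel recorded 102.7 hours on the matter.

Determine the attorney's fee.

$67,766.00

Flat fee: $28,500.00
Excess hours: 102.7 − 35 = 67.7
Overrun: 67.7 × $580 = $39,266.00
Total: $28,500.00 + $39,266.00 = $67,766.00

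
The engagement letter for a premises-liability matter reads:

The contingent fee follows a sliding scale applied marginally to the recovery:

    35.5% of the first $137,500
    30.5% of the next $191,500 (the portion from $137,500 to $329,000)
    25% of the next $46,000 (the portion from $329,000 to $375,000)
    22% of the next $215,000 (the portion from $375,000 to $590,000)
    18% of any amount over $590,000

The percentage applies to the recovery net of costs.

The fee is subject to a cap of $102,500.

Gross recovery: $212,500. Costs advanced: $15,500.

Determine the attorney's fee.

Fee base (net of costs): $212,500 − $15,500 = $197,000
First $137,500 at 35.5% = $48,812.50
Remaining $59,500 at 30.5% = $18,147.50
Fee: $48,812.50 + $18,147.50 = $66,960.00
$66,960.00 is under the $102,500 cap.

$66,960.00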